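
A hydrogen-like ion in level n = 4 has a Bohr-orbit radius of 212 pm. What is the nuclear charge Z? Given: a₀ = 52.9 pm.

4

r_n = n²a₀/Z ⇒ Z = n²a₀/r = 4² × 52.9 / 212 ≈ 3.99
Z = 4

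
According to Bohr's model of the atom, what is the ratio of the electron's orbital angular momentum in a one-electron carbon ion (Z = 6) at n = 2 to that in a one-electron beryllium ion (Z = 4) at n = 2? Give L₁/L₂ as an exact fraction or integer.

1

L = nℏ is independent of Z.
L₁/L₂ = n₁/n₂ = 2/2 = 1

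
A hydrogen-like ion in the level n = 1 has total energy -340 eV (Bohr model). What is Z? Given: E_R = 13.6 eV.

5

E_n = −E_R Z²/n² ⇒ Z² = −E_n n²/E_R = 340 × 1² / 13.6 ≈ 25.00
Z = 5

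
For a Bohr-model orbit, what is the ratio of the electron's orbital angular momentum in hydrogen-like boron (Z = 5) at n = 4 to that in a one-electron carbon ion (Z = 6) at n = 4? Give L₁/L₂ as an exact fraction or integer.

1

L = nℏ is independent of Z.
L₁/L₂ = n₁/n₂ = 4/4 = 1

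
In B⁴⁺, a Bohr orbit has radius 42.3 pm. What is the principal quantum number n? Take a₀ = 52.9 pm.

r_n = n²a₀/Z ⇒ n² = rZ/a₀ = 42.3 × 5 / 52.9 ≈ 4.00
n = 2

2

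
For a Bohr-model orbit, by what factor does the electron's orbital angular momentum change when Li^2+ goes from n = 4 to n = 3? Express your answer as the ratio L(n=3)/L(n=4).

L = nℏ depends only on n, so L ∝ n.
L(n=3)/L(n=4) = (3/4)^1 = 3/4

3/4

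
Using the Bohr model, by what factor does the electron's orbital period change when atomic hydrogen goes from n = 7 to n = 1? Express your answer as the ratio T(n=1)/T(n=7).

T ∝ Z^-2 · n^3; with Z fixed, T ∝ n^3.
T(n=1)/T(n=7) = (1/7)^3 = 1/343

1/343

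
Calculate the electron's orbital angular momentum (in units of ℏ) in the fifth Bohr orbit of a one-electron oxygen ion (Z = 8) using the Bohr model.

L_n = nℏ, so L/ℏ = n = 5.

5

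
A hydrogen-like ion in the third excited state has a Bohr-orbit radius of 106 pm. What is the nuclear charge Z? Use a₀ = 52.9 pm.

r_n = n²a₀/Z ⇒ Z = n²a₀/r = 4² × 52.9 / 106 ≈ 7.98
Z = 8

8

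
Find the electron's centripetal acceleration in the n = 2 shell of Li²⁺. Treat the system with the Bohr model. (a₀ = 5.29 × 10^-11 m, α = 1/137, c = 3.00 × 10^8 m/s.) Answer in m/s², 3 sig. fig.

1.53 × 10^23 m/s²

r = n²a₀/Z = 7.05 × 10^-11 m, v = Zαc/n = 3.28 × 10^6 m/s
a = v²/r = (3.28 × 10^6)² / 7.05 × 10^-11 = 1.53 × 10^23 m/s²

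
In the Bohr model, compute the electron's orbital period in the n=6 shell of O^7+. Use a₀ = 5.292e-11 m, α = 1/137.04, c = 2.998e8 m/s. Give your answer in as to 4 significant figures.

r = n²a₀/Z = 6²·5.292e-11/8 = 2.381e-10 m
v = Zαc/n = 8·0.007297·2.998e8/6 = 2.917e6 m/s
T = 2πr/v = 5.130e-16 s = 513.0 as

513.0 as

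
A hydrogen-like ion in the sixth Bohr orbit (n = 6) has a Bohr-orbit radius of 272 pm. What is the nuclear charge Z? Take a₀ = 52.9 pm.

r_n = n²a₀/Z ⇒ Z = n²a₀/r = 6² × 52.9 / 272 ≈ 7.00
Z = 7

7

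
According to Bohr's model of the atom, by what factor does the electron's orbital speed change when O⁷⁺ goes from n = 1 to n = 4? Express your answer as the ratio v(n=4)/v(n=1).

v ∝ Z^1 · n^-1; with Z fixed, v ∝ n^-1.
v(n=4)/v(n=1) = (4/1)^-1 = 1/4

1/4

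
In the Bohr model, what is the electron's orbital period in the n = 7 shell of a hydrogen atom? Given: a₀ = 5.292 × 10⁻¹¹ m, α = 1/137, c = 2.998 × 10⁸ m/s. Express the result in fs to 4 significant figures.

52.12 fs

r = n²a₀/Z = 7²·5.292 × 10⁻¹¹/1 = 2.593 × 10⁻⁹ m
v = Zαc/n = 1·0.007299·2.998 × 10⁸/7 = 3.126 × 10⁵ m/s
T = 2πr/v = 5.212 × 10⁻¹⁴ s = 52.12 fs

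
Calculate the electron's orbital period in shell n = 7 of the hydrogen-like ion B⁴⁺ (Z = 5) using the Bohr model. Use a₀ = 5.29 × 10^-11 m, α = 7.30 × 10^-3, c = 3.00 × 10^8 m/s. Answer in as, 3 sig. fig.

2080 as

r = n²a₀/Z = 7²·5.29 × 10^-11/5 = 5.18 × 10^-10 m
v = Zαc/n = 5·0.00730·3.00 × 10^8/7 = 1.56 × 10^6 m/s
T = 2πr/v = 2.08 × 10^-15 s = 2080 as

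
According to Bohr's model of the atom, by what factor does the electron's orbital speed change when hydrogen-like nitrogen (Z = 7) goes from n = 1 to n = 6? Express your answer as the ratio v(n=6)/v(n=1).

1/6

v ∝ Z^1 · n^-1; with Z fixed, v ∝ n^-1.
v(n=6)/v(n=1) = (6/1)^-1 = 1/6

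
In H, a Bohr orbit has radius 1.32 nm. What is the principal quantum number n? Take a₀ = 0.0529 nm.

r_n = n²a₀/Z ⇒ n² = rZ/a₀ = 1.32 × 1 / 0.0529 ≈ 24.95
n = 5

5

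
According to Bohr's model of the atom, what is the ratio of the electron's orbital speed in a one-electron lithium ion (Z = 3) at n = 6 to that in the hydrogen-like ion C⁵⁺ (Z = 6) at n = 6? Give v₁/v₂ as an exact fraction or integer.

1/2

v ∝ Z^1 · n^-1
v₁/v₂ = (3/6)^1 · (6/6)^-1 = 1/2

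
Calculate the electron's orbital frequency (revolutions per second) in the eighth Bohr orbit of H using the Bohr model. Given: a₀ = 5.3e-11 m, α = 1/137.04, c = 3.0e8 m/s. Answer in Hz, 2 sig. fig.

1.3e13 Hz

r = n²a₀/Z = 3.4e-9 m, v = Zαc/n = 2.7e5 m/s
f = v/(2πr) = 1.3e13 Hz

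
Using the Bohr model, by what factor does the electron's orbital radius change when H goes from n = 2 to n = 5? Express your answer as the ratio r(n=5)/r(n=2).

25/4

r ∝ Z^-1 · n^2; with Z fixed, r ∝ n^2.
r(n=5)/r(n=2) = (5/2)^2 = 25/4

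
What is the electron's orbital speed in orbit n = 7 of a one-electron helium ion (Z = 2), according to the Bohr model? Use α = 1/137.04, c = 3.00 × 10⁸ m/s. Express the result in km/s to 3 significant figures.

v_n = Zαc/n = 2 × 0.00730 × 3.00 × 10⁸ / 7
    = 625 km/s

625 km/s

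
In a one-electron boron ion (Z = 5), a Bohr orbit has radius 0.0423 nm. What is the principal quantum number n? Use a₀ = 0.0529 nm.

r_n = n²a₀/Z ⇒ n² = rZ/a₀ = 0.0423 × 5 / 0.0529 ≈ 4.00
n = 2

2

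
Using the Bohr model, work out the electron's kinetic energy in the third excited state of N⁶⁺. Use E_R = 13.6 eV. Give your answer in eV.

41.6 eV

For a Coulomb orbit the virial theorem gives K = −E_n.
E_n = −E_R·Z²/n², so K = E_R·Z²/n² = 13.6 × 7²/4² = 41.6 eV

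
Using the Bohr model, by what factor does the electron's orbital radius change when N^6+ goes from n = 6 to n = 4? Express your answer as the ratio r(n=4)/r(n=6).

r ∝ Z^-1 · n^2; with Z fixed, r ∝ n^2.
r(n=4)/r(n=6) = (4/6)^2 = 4/9

4/9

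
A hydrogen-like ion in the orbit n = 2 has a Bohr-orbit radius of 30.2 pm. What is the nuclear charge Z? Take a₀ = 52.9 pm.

7

r_n = n²a₀/Z ⇒ Z = n²a₀/r = 2² × 52.9 / 30.2 ≈ 7.01
Z = 7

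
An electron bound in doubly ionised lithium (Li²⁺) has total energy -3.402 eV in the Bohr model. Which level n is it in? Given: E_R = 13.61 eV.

6

E_n = −E_R Z²/n² ⇒ n² = E_R Z²/(−E_n) = 13.61 × 3² / 3.402 ≈ 36.01
n = 6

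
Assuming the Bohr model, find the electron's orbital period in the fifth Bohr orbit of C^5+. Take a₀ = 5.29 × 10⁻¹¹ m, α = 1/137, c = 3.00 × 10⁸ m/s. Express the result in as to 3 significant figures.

527 as

r = n²a₀/Z = 5²·5.29 × 10⁻¹¹/6 = 2.20 × 10⁻¹⁰ m
v = Zαc/n = 6·0.00730·3.00 × 10⁸/5 = 2.63 × 10⁶ m/s
T = 2πr/v = 5.27 × 10⁻¹⁶ s = 527 as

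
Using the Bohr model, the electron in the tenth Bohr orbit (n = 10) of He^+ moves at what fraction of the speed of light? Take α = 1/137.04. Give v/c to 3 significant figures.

v_n = Zαc/n, so v/c = Zα/n = 2 × 0.00730 / 10 = 0.00146

0.00146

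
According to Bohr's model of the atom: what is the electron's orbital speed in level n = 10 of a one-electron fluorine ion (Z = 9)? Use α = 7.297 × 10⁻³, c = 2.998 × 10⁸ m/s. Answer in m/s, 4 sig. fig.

v_n = Zαc/n = 9 × 0.007297 × 2.998 × 10⁸ / 10
    = 1.969 × 10⁶ m/s

1.969 × 10⁶ m/s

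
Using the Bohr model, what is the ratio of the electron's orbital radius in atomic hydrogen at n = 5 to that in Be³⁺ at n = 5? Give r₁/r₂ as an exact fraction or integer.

4

r ∝ Z^-1 · n^2
r₁/r₂ = (1/4)^-1 · (5/5)^2 = 4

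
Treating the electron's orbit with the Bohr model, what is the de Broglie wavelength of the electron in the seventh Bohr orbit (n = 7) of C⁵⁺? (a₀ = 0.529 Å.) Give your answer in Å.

The Bohr quantisation condition is nλ = 2πr_n.
r_n = n²a₀/Z = 4.32 Å
λ = 2πr_n/n = 2π·4.32/7 = 3.88 Å

3.88 Å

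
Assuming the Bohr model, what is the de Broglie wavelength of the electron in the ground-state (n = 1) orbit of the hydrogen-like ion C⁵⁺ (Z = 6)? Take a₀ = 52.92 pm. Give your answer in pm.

55.42 pm

The Bohr quantisation condition is nλ = 2πr_n.
r_n = n²a₀/Z = 8.820 pm
λ = 2πr_n/n = 2π·8.820/1 = 55.42 pm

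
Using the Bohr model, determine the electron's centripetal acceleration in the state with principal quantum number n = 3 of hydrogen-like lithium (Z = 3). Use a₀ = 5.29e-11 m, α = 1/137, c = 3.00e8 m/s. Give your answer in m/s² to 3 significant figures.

r = n²a₀/Z = 1.59e-10 m, v = Zαc/n = 2.19e6 m/s
a = v²/r = (2.19e6)² / 1.59e-10 = 3.02e22 m/s²

3.02e22 m/s²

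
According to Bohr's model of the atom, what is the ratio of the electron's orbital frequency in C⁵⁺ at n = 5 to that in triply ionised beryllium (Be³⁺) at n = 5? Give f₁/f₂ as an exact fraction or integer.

f ∝ Z^2 · n^-3
f₁/f₂ = (6/4)^2 · (5/5)^-3 = 9/4

9/4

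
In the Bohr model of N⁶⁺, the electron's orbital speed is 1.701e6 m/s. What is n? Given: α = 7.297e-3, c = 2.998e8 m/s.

v_n = Zαc/n ⇒ n = Zαc/v = 7 × 0.007297 × 2.998e8 / 1.701e6 ≈ 9.00
n = 9

9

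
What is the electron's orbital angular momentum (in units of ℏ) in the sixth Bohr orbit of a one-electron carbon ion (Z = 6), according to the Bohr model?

L_n = nℏ, so L/ℏ = n = 6.

6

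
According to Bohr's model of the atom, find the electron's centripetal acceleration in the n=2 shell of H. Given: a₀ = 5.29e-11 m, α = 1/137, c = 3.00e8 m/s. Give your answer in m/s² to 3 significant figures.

5.67e21 m/s²

r = n²a₀/Z = 2.12e-10 m, v = Zαc/n = 1.09e6 m/s
a = v²/r = (1.09e6)² / 2.12e-10 = 5.67e21 m/s²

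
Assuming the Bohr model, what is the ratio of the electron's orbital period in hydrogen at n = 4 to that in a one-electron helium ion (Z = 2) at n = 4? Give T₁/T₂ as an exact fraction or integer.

T ∝ Z^-2 · n^3
T₁/T₂ = (1/2)^-2 · (4/4)^3 = 4

4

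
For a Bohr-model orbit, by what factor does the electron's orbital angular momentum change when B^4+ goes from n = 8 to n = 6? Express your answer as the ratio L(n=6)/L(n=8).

3/4

L = nℏ depends only on n, so L ∝ n.
L(n=6)/L(n=8) = (6/8)^1 = 3/4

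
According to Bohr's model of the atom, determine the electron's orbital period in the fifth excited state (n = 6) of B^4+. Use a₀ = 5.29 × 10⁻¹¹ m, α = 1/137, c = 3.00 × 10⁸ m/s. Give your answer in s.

1.31 × 10⁻¹⁵ s

r = n²a₀/Z = 6²·5.29 × 10⁻¹¹/5 = 3.81 × 10⁻¹⁰ m
v = Zαc/n = 5·0.00730·3.00 × 10⁸/6 = 1.82 × 10⁶ m/s
T = 2πr/v = 1.31 × 10⁻¹⁵ s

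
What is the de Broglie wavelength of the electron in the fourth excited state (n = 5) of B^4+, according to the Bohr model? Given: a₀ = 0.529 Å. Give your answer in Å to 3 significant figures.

3.32 Å

The Bohr quantisation condition is nλ = 2πr_n.
r_n = n²a₀/Z = 2.65 Å
λ = 2πr_n/n = 2π·2.65/5 = 3.32 Å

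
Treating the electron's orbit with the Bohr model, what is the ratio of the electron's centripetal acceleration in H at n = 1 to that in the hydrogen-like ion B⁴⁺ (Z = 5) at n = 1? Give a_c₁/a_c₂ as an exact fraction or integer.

a_c ∝ Z^3 · n^-4
a_c₁/a_c₂ = (1/5)^3 · (1/1)^-4 = 1/125

1/125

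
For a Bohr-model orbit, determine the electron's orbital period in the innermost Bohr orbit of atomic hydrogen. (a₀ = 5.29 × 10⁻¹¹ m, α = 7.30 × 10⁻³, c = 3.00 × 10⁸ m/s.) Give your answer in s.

1.52 × 10⁻¹⁶ s

r = n²a₀/Z = 1²·5.29 × 10⁻¹¹/1 = 5.29 × 10⁻¹¹ m
v = Zαc/n = 1·0.00730·3.00 × 10⁸/1 = 2.19 × 10⁶ m/s
T = 2πr/v = 1.52 × 10⁻¹⁶ s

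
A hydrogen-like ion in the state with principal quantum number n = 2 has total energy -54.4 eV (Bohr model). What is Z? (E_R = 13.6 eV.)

E_n = −E_R Z²/n² ⇒ Z² = −E_n n²/E_R = 54.4 × 2² / 13.6 ≈ 16.00
Z = 4

4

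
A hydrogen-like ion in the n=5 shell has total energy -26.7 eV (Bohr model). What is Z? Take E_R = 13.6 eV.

7

E_n = −E_R Z²/n² ⇒ Z² = −E_n n²/E_R = 26.7 × 5² / 13.6 ≈ 49.08
Z = 7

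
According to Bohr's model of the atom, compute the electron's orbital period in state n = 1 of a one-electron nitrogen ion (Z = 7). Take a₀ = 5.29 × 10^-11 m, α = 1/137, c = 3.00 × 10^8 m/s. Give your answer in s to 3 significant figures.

r = n²a₀/Z = 1²·5.29 × 10^-11/7 = 7.56 × 10^-12 m
v = Zαc/n = 7·0.00730·3.00 × 10^8/1 = 1.53 × 10^7 m/s
T = 2πr/v = 3.10 × 10^-18 s

3.10 × 10^-18 s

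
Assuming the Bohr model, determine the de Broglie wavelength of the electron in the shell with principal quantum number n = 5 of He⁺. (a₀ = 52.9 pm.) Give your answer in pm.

831 pm

The Bohr quantisation condition is nλ = 2πr_n.
r_n = n²a₀/Z = 661 pm
λ = 2πr_n/n = 2π·661/5 = 831 pm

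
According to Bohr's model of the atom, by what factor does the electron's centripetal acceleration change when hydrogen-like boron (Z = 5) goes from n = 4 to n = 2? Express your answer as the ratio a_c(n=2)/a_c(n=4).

a_c ∝ Z^3 · n^-4; with Z fixed, a_c ∝ n^-4.
a_c(n=2)/a_c(n=4) = (2/4)^-4 = 16

16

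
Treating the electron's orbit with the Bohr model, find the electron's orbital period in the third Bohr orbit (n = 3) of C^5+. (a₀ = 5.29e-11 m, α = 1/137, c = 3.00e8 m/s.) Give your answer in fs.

0.114 fs

r = n²a₀/Z = 3²·5.29e-11/6 = 7.94e-11 m
v = Zαc/n = 6·0.00730·3.00e8/3 = 4.38e6 m/s
T = 2πr/v = 1.14e-16 s = 0.114 fs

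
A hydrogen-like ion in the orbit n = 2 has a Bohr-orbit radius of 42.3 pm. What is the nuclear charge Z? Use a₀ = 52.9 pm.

5

r_n = n²a₀/Z ⇒ Z = n²a₀/r = 2² × 52.9 / 42.3 ≈ 5.00
Z = 5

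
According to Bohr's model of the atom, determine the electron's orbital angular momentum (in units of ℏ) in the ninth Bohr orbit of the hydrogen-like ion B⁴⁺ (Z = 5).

L_n = nℏ, so L/ℏ = n = 9.

9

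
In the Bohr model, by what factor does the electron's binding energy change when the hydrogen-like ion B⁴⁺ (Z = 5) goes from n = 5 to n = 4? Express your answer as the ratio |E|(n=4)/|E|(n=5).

25/16

|E| ∝ Z^2 · n^-2; with Z fixed, |E| ∝ n^-2.
|E|(n=4)/|E|(n=5) = (4/5)^-2 = 25/16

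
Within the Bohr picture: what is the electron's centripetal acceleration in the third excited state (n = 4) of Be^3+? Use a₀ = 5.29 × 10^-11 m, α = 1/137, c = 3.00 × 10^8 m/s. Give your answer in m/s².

2.27 × 10^22 m/s²

r = n²a₀/Z = 2.12 × 10^-10 m, v = Zαc/n = 2.19 × 10^6 m/s
a = v²/r = (2.19 × 10^6)² / 2.12 × 10^-10 = 2.27 × 10^22 m/s²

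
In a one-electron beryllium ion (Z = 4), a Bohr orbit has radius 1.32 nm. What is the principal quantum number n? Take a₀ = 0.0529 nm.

r_n = n²a₀/Z ⇒ n² = rZ/a₀ = 1.32 × 4 / 0.0529 ≈ 99.81
n = 10

10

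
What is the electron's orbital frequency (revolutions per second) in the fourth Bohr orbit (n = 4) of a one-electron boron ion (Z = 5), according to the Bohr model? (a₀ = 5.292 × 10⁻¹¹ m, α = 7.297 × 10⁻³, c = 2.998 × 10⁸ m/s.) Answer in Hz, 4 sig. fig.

2.570 × 10¹⁵ Hz

r = n²a₀/Z = 1.693 × 10⁻¹⁰ m, v = Zαc/n = 2.735 × 10⁶ m/s
f = v/(2πr) = 2.570 × 10¹⁵ Hz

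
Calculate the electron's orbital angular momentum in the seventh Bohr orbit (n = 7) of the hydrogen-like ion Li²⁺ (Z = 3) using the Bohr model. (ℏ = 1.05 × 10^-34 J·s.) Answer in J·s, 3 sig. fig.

L_n = nℏ = 7 × 1.05 × 10^-34 = 7.35 × 10^-34 J·s

7.35 × 10^-34 J·s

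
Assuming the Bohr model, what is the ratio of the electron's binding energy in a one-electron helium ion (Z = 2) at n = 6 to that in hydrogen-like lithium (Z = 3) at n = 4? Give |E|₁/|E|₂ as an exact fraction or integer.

|E| ∝ Z^2 · n^-2
|E|₁/|E|₂ = (2/3)^2 · (6/4)^-2 = 16/81

16/81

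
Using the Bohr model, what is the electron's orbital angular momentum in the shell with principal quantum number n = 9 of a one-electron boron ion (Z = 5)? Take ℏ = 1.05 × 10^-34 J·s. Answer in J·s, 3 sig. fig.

9.45 × 10^-34 J·s

L_n = nℏ = 9 × 1.05 × 10^-34 = 9.45 × 10^-34 J·s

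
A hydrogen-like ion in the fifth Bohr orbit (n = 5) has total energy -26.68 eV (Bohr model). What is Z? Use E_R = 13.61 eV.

7

E_n = −E_R Z²/n² ⇒ Z² = −E_n n²/E_R = 26.68 × 5² / 13.61 ≈ 49.01
Z = 7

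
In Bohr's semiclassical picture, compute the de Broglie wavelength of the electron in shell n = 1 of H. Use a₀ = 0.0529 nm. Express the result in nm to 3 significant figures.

The Bohr quantisation condition is nλ = 2πr_n.
r_n = n²a₀/Z = 0.0529 nm
λ = 2πr_n/n = 2π·0.0529/1 = 0.332 nm

0.332 nm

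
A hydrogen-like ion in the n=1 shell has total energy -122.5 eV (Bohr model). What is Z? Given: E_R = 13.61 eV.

E_n = −E_R Z²/n² ⇒ Z² = −E_n n²/E_R = 122.5 × 1² / 13.61 ≈ 9.00
Z = 3

3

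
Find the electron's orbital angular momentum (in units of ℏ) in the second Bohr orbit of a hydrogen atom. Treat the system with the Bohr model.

L_n = nℏ, so L/ℏ = n = 2.

2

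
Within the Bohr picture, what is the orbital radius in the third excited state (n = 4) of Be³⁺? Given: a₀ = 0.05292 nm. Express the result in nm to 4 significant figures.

r_n = n²a₀/Z = 4² × 0.05292 / 4
    = 16 × 0.05292 / 4 = 0.2117 nm

0.2117 nm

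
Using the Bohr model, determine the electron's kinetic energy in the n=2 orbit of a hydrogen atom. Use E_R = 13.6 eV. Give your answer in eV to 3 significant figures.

3.40 eV

For a Coulomb orbit the virial theorem gives K = −E_n.
E_n = −E_R·Z²/n², so K = E_R·Z²/n² = 13.6 × 1²/2² = 3.40 eV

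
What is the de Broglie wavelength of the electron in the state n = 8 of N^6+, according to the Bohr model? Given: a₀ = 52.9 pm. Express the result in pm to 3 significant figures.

380 pm

The Bohr quantisation condition is nλ = 2πr_n.
r_n = n²a₀/Z = 484 pm
λ = 2πr_n/n = 2π·484/8 = 380 pm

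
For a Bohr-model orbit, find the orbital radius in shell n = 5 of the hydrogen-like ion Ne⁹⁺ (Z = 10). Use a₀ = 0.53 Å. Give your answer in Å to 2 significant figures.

r_n = n²a₀/Z = 5² × 0.53 / 10
    = 25 × 0.53 / 10 = 1.3 Å

1.3 Å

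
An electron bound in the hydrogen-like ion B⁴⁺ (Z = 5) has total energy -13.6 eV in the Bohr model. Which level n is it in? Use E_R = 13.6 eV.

E_n = −E_R Z²/n² ⇒ n² = E_R Z²/(−E_n) = 13.6 × 5² / 13.6 ≈ 25.00
n = 5

5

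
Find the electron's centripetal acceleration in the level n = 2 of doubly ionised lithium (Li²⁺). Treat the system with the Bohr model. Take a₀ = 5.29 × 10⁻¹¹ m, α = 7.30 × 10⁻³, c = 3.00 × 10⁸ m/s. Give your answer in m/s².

r = n²a₀/Z = 7.05 × 10⁻¹¹ m, v = Zαc/n = 3.29 × 10⁶ m/s
a = v²/r = (3.29 × 10⁶)² / 7.05 × 10⁻¹¹ = 1.53 × 10²³ m/s²

1.53 × 10²³ m/s²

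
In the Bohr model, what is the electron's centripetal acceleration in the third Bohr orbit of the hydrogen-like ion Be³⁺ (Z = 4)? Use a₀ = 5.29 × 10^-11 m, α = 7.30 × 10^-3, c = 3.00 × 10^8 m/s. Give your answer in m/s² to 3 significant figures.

7.16 × 10^22 m/s²

r = n²a₀/Z = 1.19 × 10^-10 m, v = Zαc/n = 2.92 × 10^6 m/s
a = v²/r = (2.92 × 10^6)² / 1.19 × 10^-10 = 7.16 × 10^22 m/s²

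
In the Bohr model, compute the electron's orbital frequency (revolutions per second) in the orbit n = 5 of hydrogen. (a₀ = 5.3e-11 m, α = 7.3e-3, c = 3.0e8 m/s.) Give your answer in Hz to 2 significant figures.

r = n²a₀/Z = 1.3e-9 m, v = Zαc/n = 4.4e5 m/s
f = v/(2πr) = 5.3e13 Hz

5.3e13 Hz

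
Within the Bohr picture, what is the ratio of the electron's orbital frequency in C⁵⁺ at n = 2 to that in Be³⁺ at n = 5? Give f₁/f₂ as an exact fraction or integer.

f ∝ Z^2 · n^-3
f₁/f₂ = (6/4)^2 · (2/5)^-3 = 1125/32

1125/32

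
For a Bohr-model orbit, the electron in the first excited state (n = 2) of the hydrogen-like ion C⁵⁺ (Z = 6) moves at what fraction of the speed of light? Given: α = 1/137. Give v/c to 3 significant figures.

0.0219

v_n = Zαc/n, so v/c = Zα/n = 6 × 0.00730 / 2 = 0.0219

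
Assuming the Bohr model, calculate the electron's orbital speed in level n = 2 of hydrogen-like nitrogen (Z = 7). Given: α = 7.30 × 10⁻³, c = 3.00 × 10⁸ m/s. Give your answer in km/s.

v_n = Zαc/n = 7 × 0.00730 × 3.00 × 10⁸ / 2
    = 7660 km/s

7660 km/s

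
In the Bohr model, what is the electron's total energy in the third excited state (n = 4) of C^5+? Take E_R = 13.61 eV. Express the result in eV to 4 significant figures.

-30.62 eV

E_n = −E_R·Z²/n² = −13.61 × 6²/4² = -30.62 eV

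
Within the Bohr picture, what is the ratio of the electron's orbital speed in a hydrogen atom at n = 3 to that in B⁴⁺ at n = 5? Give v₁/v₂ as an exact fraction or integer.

1/3

v ∝ Z^1 · n^-1
v₁/v₂ = (1/5)^1 · (3/5)^-1 = 1/3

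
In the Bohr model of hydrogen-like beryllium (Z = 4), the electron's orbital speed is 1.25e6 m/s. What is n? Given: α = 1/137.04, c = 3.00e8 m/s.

v_n = Zαc/n ⇒ n = Zαc/v = 4 × 0.00730 × 3.00e8 / 1.25e6 ≈ 7.01
n = 7

7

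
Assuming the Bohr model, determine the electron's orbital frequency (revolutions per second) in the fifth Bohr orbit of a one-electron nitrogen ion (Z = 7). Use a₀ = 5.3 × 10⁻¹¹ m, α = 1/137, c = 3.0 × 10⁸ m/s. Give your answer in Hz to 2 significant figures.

r = n²a₀/Z = 1.9 × 10⁻¹⁰ m, v = Zαc/n = 3.1 × 10⁶ m/s
f = v/(2πr) = 2.6 × 10¹⁵ Hz

2.6 × 10¹⁵ Hz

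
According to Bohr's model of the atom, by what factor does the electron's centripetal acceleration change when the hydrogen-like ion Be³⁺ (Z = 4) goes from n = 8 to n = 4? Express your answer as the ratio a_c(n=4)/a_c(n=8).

a_c ∝ Z^3 · n^-4; with Z fixed, a_c ∝ n^-4.
a_c(n=4)/a_c(n=8) = (4/8)^-4 = 16

16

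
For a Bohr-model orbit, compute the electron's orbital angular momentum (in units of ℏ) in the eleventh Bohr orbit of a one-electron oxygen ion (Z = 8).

L_n = nℏ, so L/ℏ = n = 11.

11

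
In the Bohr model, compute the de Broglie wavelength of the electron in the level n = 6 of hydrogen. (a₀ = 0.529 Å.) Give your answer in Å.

The Bohr quantisation condition is nλ = 2πr_n.
r_n = n²a₀/Z = 19.0 Å
λ = 2πr_n/n = 2π·19.0/6 = 19.9 Å

19.9 Å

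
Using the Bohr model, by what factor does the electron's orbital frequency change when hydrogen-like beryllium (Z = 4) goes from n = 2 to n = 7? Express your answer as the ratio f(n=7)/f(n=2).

8/343

f ∝ Z^2 · n^-3; with Z fixed, f ∝ n^-3.
f(n=7)/f(n=2) = (7/2)^-3 = 8/343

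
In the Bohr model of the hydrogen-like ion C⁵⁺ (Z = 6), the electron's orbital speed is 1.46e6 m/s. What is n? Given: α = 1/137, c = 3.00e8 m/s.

9

v_n = Zαc/n ⇒ n = Zαc/v = 6 × 0.00730 × 3.00e8 / 1.46e6 ≈ 9.00
n = 9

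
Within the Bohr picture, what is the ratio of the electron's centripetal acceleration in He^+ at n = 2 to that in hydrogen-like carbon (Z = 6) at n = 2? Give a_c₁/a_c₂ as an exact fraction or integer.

a_c ∝ Z^3 · n^-4
a_c₁/a_c₂ = (2/6)^3 · (2/2)^-4 = 1/27

1/27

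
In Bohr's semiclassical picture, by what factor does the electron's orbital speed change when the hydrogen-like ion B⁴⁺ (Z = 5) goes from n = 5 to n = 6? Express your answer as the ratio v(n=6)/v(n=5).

5/6

v ∝ Z^1 · n^-1; with Z fixed, v ∝ n^-1.
v(n=6)/v(n=5) = (6/5)^-1 = 5/6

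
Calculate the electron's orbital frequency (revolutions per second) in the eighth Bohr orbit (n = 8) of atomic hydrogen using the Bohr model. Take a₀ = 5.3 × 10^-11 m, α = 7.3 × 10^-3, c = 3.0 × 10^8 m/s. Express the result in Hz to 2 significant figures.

r = n²a₀/Z = 3.4 × 10^-9 m, v = Zαc/n = 2.7 × 10^5 m/s
f = v/(2πr) = 1.3 × 10^13 Hz

1.3 × 10^13 Hz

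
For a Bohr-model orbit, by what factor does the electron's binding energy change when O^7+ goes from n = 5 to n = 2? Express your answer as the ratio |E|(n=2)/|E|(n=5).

|E| ∝ Z^2 · n^-2; with Z fixed, |E| ∝ n^-2.
|E|(n=2)/|E|(n=5) = (2/5)^-2 = 25/4

25/4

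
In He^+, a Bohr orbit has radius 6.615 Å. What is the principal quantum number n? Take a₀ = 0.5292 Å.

5

r_n = n²a₀/Z ⇒ n² = rZ/a₀ = 6.615 × 2 / 0.5292 ≈ 25.00
n = 5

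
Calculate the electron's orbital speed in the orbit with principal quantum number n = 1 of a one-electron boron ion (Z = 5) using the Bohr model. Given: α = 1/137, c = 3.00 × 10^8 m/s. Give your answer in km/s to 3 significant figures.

1.09 × 10^4 km/s

v_n = Zαc/n = 5 × 0.00730 × 3.00 × 10^8 / 1
    = 1.09 × 10^4 km/s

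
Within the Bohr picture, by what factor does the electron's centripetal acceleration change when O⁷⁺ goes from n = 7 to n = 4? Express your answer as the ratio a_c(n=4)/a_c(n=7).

a_c ∝ Z^3 · n^-4; with Z fixed, a_c ∝ n^-4.
a_c(n=4)/a_c(n=7) = (4/7)^-4 = 2401/256

2401/256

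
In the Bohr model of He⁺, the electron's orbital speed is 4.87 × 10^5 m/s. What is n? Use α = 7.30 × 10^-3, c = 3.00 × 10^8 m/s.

9

v_n = Zαc/n ⇒ n = Zαc/v = 2 × 0.00730 × 3.00 × 10^8 / 4.87 × 10^5 ≈ 8.99
n = 9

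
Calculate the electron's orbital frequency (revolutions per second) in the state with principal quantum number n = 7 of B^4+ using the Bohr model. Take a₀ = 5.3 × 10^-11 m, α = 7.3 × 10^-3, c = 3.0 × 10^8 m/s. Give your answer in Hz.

4.8 × 10^14 Hz

r = n²a₀/Z = 5.2 × 10^-10 m, v = Zαc/n = 1.6 × 10^6 m/s
f = v/(2πr) = 4.8 × 10^14 Hz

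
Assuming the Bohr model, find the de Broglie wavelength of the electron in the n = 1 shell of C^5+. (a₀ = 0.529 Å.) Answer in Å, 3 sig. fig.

0.554 Å

The Bohr quantisation condition is nλ = 2πr_n.
r_n = n²a₀/Z = 0.0882 Å
λ = 2πr_n/n = 2π·0.0882/1 = 0.554 Å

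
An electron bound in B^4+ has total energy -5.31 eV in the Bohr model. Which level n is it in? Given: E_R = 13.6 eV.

E_n = −E_R Z²/n² ⇒ n² = E_R Z²/(−E_n) = 13.6 × 5² / 5.31 ≈ 64.03
n = 8

8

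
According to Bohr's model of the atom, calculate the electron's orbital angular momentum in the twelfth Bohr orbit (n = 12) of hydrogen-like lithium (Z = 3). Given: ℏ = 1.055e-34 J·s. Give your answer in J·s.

1.266e-33 J·s

L_n = nℏ = 12 × 1.055e-34 = 1.266e-33 J·s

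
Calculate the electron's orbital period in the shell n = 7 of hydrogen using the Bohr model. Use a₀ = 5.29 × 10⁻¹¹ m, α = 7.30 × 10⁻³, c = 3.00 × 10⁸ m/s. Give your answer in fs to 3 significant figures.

52.1 fs

r = n²a₀/Z = 7²·5.29 × 10⁻¹¹/1 = 2.59 × 10⁻⁹ m
v = Zαc/n = 1·0.00730·3.00 × 10⁸/7 = 3.13 × 10⁵ m/s
T = 2πr/v = 5.21 × 10⁻¹⁴ s = 52.1 fs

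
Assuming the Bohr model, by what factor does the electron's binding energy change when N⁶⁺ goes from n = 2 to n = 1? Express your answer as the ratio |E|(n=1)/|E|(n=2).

4

|E| ∝ Z^2 · n^-2; with Z fixed, |E| ∝ n^-2.
|E|(n=1)/|E|(n=2) = (1/2)^-2 = 4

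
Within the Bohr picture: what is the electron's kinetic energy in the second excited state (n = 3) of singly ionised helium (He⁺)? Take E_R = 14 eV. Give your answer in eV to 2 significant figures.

For a Coulomb orbit the virial theorem gives K = −E_n.
E_n = −E_R·Z²/n², so K = E_R·Z²/n² = 14 × 2²/3² = 6.2 eV

6.2 eV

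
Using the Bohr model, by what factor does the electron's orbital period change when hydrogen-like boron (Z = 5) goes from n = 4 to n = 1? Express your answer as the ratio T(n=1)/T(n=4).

1/64

T ∝ Z^-2 · n^3; with Z fixed, T ∝ n^3.
T(n=1)/T(n=4) = (1/4)^3 = 1/64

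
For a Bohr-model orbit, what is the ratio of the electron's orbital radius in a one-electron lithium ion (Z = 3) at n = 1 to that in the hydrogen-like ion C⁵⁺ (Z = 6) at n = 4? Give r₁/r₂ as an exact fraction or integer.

1/8

r ∝ Z^-1 · n^2
r₁/r₂ = (3/6)^-1 · (1/4)^2 = 1/8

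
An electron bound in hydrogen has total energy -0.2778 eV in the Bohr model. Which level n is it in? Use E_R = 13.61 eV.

7

E_n = −E_R Z²/n² ⇒ n² = E_R Z²/(−E_n) = 13.61 × 1² / 0.2778 ≈ 48.99
n = 7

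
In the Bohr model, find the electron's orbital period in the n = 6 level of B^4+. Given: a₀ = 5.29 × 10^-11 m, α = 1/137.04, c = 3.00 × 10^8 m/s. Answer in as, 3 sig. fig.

r = n²a₀/Z = 6²·5.29 × 10^-11/5 = 3.81 × 10^-10 m
v = Zαc/n = 5·0.00730·3.00 × 10^8/6 = 1.82 × 10^6 m/s
T = 2πr/v = 1.31 × 10^-15 s = 1310 as

1310 as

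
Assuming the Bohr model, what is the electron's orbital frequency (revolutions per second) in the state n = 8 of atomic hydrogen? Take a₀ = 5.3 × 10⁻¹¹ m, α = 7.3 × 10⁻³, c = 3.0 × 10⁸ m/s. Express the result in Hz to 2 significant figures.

1.3 × 10¹³ Hz

r = n²a₀/Z = 3.4 × 10⁻⁹ m, v = Zαc/n = 2.7 × 10⁵ m/s
f = v/(2πr) = 1.3 × 10¹³ Hz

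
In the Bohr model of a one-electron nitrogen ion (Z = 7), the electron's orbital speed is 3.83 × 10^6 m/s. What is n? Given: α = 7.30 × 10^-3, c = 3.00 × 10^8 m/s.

4

v_n = Zαc/n ⇒ n = Zαc/v = 7 × 0.00730 × 3.00 × 10^8 / 3.83 × 10^6 ≈ 4.00
n = 4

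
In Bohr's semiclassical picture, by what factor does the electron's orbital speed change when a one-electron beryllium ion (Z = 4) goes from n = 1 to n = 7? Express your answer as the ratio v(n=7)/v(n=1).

1/7

v ∝ Z^1 · n^-1; with Z fixed, v ∝ n^-1.
v(n=7)/v(n=1) = (7/1)^-1 = 1/7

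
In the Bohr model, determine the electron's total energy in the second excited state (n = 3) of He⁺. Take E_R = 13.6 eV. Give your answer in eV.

E_n = −E_R·Z²/n² = −13.6 × 2²/3² = -6.04 eV

-6.04 eV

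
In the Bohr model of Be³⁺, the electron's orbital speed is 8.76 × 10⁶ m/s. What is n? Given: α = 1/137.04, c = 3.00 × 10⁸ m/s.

1

v_n = Zαc/n ⇒ n = Zαc/v = 4 × 0.00730 × 3.00 × 10⁸ / 8.76 × 10⁶ ≈ 1.00
n = 1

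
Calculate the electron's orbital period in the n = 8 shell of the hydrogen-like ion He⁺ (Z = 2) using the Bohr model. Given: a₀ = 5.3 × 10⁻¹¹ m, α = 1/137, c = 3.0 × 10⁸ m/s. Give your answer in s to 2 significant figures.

1.9 × 10⁻¹⁴ s

r = n²a₀/Z = 8²·5.3 × 10⁻¹¹/2 = 1.7 × 10⁻⁹ m
v = Zαc/n = 2·0.0073·3.0 × 10⁸/8 = 5.5 × 10⁵ m/s
T = 2πr/v = 1.9 × 10⁻¹⁴ s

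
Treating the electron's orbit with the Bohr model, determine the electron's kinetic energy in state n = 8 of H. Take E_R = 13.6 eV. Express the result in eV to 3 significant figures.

0.212 eV

For a Coulomb orbit the virial theorem gives K = −E_n.
E_n = −E_R·Z²/n², so K = E_R·Z²/n² = 13.6 × 1²/8² = 0.212 eV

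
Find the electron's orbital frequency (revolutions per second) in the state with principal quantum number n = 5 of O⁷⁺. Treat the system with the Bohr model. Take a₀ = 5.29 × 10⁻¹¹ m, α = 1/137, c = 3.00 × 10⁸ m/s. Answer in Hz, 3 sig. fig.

3.37 × 10¹⁵ Hz

r = n²a₀/Z = 1.65 × 10⁻¹⁰ m, v = Zαc/n = 3.50 × 10⁶ m/s
f = v/(2πr) = 3.37 × 10¹⁵ Hz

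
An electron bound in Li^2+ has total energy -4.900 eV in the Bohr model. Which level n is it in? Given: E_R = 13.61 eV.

5

E_n = −E_R Z²/n² ⇒ n² = E_R Z²/(−E_n) = 13.61 × 3² / 4.900 ≈ 25.00
n = 5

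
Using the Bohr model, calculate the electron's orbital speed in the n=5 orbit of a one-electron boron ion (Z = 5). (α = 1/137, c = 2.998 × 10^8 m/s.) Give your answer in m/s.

v_n = Zαc/n = 5 × 0.007299 × 2.998 × 10^8 / 5
    = 2.188 × 10^6 m/s

2.188 × 10^6 m/s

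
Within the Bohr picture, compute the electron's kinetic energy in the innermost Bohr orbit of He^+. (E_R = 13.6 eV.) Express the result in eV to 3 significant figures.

For a Coulomb orbit the virial theorem gives K = −E_n.
E_n = −E_R·Z²/n², so K = E_R·Z²/n² = 13.6 × 2²/1² = 54.4 eV

54.4 eV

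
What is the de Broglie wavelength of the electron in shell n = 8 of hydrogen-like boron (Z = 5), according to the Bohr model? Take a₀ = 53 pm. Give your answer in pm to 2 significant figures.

The Bohr quantisation condition is nλ = 2πr_n.
r_n = n²a₀/Z = 680 pm
λ = 2πr_n/n = 2π·680/8 = 530 pm

530 pm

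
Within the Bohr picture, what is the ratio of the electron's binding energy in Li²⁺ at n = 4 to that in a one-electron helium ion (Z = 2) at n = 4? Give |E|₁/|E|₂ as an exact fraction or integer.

9/4

|E| ∝ Z^2 · n^-2
|E|₁/|E|₂ = (3/2)^2 · (4/4)^-2 = 9/4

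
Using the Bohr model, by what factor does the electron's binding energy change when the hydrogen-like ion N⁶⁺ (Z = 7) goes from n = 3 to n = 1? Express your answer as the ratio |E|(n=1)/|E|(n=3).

|E| ∝ Z^2 · n^-2; with Z fixed, |E| ∝ n^-2.
|E|(n=1)/|E|(n=3) = (1/3)^-2 = 9

9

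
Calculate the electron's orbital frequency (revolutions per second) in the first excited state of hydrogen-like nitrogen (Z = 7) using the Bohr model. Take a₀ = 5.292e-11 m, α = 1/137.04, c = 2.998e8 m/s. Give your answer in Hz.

r = n²a₀/Z = 3.024e-11 m, v = Zαc/n = 7.657e6 m/s
f = v/(2πr) = 4.030e16 Hz

4.030e16 Hz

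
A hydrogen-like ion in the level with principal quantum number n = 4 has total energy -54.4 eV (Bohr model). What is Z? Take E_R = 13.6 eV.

E_n = −E_R Z²/n² ⇒ Z² = −E_n n²/E_R = 54.4 × 4² / 13.6 ≈ 64.00
Z = 8

8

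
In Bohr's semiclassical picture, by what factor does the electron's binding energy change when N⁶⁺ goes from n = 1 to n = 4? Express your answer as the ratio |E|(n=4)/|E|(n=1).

|E| ∝ Z^2 · n^-2; with Z fixed, |E| ∝ n^-2.
|E|(n=4)/|E|(n=1) = (4/1)^-2 = 1/16

1/16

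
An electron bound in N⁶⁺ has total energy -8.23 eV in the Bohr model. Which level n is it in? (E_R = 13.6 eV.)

E_n = −E_R Z²/n² ⇒ n² = E_R Z²/(−E_n) = 13.6 × 7² / 8.23 ≈ 80.97
n = 9

9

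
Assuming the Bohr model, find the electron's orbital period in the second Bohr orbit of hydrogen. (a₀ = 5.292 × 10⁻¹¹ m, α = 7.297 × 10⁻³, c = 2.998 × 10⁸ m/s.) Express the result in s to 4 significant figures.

1.216 × 10⁻¹⁵ s

r = n²a₀/Z = 2²·5.292 × 10⁻¹¹/1 = 2.117 × 10⁻¹⁰ m
v = Zαc/n = 1·0.007297·2.998 × 10⁸/2 = 1.094 × 10⁶ m/s
T = 2πr/v = 1.216 × 10⁻¹⁵ s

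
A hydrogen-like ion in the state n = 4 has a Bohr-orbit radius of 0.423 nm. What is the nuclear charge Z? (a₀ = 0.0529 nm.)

r_n = n²a₀/Z ⇒ Z = n²a₀/r = 4² × 0.0529 / 0.423 ≈ 2.00
Z = 2

2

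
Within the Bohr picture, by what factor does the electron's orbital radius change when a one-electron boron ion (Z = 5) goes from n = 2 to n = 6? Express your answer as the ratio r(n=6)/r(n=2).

r ∝ Z^-1 · n^2; with Z fixed, r ∝ n^2.
r(n=6)/r(n=2) = (6/2)^2 = 9

9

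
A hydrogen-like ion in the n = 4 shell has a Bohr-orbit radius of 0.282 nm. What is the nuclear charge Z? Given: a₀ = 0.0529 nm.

r_n = n²a₀/Z ⇒ Z = n²a₀/r = 4² × 0.0529 / 0.282 ≈ 3.00
Z = 3

3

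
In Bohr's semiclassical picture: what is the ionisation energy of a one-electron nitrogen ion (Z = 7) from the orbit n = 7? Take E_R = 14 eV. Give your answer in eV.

14 eV

E_n = −E_R·Z²/n² = −14 × 7²/7² eV = -14 eV
Ionisation energy = −E_n = 14 eV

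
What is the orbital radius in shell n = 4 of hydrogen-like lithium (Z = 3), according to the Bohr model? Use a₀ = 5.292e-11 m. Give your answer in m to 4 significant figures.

r_n = n²a₀/Z = 4² × 5.292e-11 / 3
    = 16 × 5.292e-11 / 3 = 2.822e-10 m

2.822e-10 m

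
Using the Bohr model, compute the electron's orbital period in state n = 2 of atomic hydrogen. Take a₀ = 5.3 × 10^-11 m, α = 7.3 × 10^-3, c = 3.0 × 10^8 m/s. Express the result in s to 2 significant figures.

1.2 × 10^-15 s

r = n²a₀/Z = 2²·5.3 × 10^-11/1 = 2.1 × 10^-10 m
v = Zαc/n = 1·0.0073·3.0 × 10^8/2 = 1.1 × 10^6 m/s
T = 2πr/v = 1.2 × 10^-15 s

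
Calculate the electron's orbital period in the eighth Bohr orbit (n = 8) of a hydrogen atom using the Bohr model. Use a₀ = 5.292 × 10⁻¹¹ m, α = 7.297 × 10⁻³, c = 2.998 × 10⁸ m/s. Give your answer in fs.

77.82 fs

r = n²a₀/Z = 8²·5.292 × 10⁻¹¹/1 = 3.387 × 10⁻⁹ m
v = Zαc/n = 1·0.007297·2.998 × 10⁸/8 = 2.735 × 10⁵ m/s
T = 2πr/v = 7.782 × 10⁻¹⁴ s = 77.82 fs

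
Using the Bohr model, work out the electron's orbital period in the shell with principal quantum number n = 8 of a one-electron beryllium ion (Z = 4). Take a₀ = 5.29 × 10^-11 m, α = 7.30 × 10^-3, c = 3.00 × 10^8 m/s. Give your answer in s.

4.86 × 10^-15 s

r = n²a₀/Z = 8²·5.29 × 10^-11/4 = 8.46 × 10^-10 m
v = Zαc/n = 4·0.00730·3.00 × 10^8/8 = 1.09 × 10^6 m/s
T = 2πr/v = 4.86 × 10^-15 s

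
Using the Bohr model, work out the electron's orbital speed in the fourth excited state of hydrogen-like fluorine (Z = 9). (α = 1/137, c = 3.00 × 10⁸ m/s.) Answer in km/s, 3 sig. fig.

v_n = Zαc/n = 9 × 0.00730 × 3.00 × 10⁸ / 5
    = 3940 km/s

3940 km/s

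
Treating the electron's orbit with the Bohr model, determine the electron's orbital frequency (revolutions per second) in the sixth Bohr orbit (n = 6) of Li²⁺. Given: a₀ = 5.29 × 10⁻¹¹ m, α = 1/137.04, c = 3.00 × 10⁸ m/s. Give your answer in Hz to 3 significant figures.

2.74 × 10¹⁴ Hz

r = n²a₀/Z = 6.35 × 10⁻¹⁰ m, v = Zαc/n = 1.09 × 10⁶ m/s
f = v/(2πr) = 2.74 × 10¹⁴ Hz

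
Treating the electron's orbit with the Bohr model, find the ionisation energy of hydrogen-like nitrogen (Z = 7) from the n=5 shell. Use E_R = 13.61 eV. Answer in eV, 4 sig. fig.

E_n = −E_R·Z²/n² = −13.61 × 7²/5² eV = -26.68 eV
Ionisation energy = −E_n = 26.68 eV

26.68 eV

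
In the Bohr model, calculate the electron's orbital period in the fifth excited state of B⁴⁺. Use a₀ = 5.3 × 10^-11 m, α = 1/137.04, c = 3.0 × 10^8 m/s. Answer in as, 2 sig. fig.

r = n²a₀/Z = 6²·5.3 × 10^-11/5 = 3.8 × 10^-10 m
v = Zαc/n = 5·0.0073·3.0 × 10^8/6 = 1.8 × 10^6 m/s
T = 2πr/v = 1.3 × 10^-15 s = 1300 as

1300 as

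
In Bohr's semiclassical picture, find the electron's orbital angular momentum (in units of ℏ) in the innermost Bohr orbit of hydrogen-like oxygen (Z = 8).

L_n = nℏ, so L/ℏ = n = 1.

1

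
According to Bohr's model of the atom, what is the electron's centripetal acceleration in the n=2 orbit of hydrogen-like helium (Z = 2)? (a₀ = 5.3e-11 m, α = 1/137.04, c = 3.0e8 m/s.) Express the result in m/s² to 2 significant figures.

4.5e22 m/s²

r = n²a₀/Z = 1.1e-10 m, v = Zαc/n = 2.2e6 m/s
a = v²/r = (2.2e6)² / 1.1e-10 = 4.5e22 m/s²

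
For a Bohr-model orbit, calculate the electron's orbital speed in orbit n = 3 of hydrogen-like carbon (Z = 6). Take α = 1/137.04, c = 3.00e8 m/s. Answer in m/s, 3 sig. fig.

v_n = Zαc/n = 6 × 0.00730 × 3.00e8 / 3
    = 4.38e6 m/s

4.38e6 m/s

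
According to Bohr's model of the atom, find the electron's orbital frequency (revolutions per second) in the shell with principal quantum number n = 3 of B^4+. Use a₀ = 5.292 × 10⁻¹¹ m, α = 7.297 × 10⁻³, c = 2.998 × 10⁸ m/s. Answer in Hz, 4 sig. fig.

r = n²a₀/Z = 9.526 × 10⁻¹¹ m, v = Zαc/n = 3.646 × 10⁶ m/s
f = v/(2πr) = 6.092 × 10¹⁵ Hz

6.092 × 10¹⁵ Hz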